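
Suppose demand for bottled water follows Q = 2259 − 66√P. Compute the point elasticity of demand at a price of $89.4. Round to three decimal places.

-0.191

At P = 89.4, Q = 1634.960.
dQ/dP = −66/(2√P) = -3.490.
ε = (dQ/dP)(P/Q) = (-3.490)(89.4/1634.960).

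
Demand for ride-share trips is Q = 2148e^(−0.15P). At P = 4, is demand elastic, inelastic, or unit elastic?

Q = 1178.847, dQ/dP = -176.827.
ε = (dQ/dP)(P/Q) ≈ -0.600.
|ε| = 0.60 < 1.

inelastic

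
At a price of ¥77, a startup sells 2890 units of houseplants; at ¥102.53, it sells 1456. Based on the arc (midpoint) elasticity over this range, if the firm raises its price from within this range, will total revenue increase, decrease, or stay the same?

Arc ε = (-1434/25.53)(89.77/2173.0) ≈ -2.320.
|ε| = 2.32 > 1, so demand is elastic. A price rise therefore reduces total revenue.

decrease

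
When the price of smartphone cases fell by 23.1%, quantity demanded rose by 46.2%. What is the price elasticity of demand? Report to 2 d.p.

-2.00

ε = %ΔQ / %ΔP = (46.2)/(-23.1) = -2.000.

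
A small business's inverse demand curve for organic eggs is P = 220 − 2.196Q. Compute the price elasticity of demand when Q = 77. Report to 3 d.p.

-0.301

At Q = 77, P = 220 − 2.196(77) = 50.91.
dP/dQ = −2.196, so dQ/dP = 1/(−2.196) = -0.455.
ε = (dQ/dP)(P/Q) = (-0.455)(50.91/77).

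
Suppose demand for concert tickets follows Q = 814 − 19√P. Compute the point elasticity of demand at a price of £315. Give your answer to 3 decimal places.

At P = 315, Q = 476.783.
dQ/dP = −19/(2√P) = -0.535.
ε = (dQ/dP)(P/Q) = (-0.535)(315/476.783).

-0.354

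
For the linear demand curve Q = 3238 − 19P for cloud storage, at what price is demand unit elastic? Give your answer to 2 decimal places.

For linear demand Q = a − bP, ε = −bP/(a − bP). |ε| = 1 when bP = a − bP, i.e. P = a/(2b).
P = 3238/(2·19) = 3238/38 = 85.2105.

85.21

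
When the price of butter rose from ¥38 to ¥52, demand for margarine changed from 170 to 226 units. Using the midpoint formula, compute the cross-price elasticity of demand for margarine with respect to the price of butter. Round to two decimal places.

ΔQ_x = 226 − 170 = 56; ΔP_y = 52 − 38 = 14.
Midpoints: P̄_y = 45.00, Q̄_x = 198.0.
ε_xy = (ΔQ_x/ΔP_y)(P̄_y/Q̄_x) = (56/14)(45.00/198.0).
ε_xy > 0, so the goods are substitutes.

0.91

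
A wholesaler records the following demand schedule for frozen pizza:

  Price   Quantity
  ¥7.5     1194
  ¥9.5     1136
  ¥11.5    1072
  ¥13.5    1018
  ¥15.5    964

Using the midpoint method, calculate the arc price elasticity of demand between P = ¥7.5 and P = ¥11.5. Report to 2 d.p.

At P = 7.5, Q = 1194; at P = 11.5, Q = 1072.
ΔQ = -122, ΔP = 4.0. Midpoints: P̄ = 9.50, Q̄ = 1133.0.
ε = (ΔQ/ΔP)(P̄/Q̄) = (-122/4.0)(9.50/1133.0).

-0.26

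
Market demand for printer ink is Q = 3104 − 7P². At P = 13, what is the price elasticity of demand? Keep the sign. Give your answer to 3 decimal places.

At P = 13, Q = 1921.
dQ/dP = −14P = -182.
ε = (dQ/dP)(P/Q) = (-182)(13/1921).

-1.232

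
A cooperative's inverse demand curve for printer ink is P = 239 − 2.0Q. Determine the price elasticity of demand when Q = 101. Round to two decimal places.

At Q = 101, P = 239 − 2.0(101) = 37.00.
dP/dQ = −2.0, so dQ/dP = 1/(−2.0) = -0.500.
ε = (dQ/dP)(P/Q) = (-0.500)(37.00/101).

-0.18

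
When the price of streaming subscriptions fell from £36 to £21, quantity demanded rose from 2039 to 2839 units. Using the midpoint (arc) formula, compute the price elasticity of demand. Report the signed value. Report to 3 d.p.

-0.623

ΔQ = 2839 − 2039 = 800; ΔP = 21 − 36 = -15.
Midpoints: P̄ = 28.50, Q̄ = 2439.0.
ε = (ΔQ/ΔP)(P̄/Q̄) = (800/-15)(28.50/2439.0).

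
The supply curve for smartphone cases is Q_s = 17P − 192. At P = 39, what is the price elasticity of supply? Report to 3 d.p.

At P = 39, Q_s = 471.
dQ_s/dP = 17.
ε_s = (dQ_s/dP)(P/Q_s) = (17)(39/471).

1.408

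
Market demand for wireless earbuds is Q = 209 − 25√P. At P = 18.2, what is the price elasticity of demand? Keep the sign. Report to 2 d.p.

-0.52

At P = 18.2, Q = 102.346.
dQ/dP = −25/(2√P) = -2.930.
ε = (dQ/dP)(P/Q) = (-2.930)(18.2/102.346).
|ε| < 1, so demand is inelastic at this price.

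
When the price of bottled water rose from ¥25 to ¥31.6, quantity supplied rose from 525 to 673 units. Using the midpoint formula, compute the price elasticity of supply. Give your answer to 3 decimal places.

ΔQ = 673 − 525 = 148; ΔP = 31.6 − 25 = 6.6.
Midpoints: P̄ = 28.30, Q̄ = 599.0.
ε_s = (ΔQ/ΔP)(P̄/Q̄) = (148/6.6)(28.30/599.0).

1.059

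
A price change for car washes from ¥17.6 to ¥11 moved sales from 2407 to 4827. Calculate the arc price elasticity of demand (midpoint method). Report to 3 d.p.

ΔQ = 4827 − 2407 = 2420; ΔP = 11 − 17.6 = -6.6.
Midpoints: P̄ = 14.30, Q̄ = 3617.0.
ε = (ΔQ/ΔP)(P̄/Q̄) = (2420/-6.6)(14.30/3617.0).

-1.450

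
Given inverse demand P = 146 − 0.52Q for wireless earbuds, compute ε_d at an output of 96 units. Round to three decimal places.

-1.925

At Q = 96, P = 146 − 0.52(96) = 96.08.
dP/dQ = −0.52, so dQ/dP = 1/(−0.52) = -1.923.
ε = (dQ/dP)(P/Q) = (-1.923)(96.08/96).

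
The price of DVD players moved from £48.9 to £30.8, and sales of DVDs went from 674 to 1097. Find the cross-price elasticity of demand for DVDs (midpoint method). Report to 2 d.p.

-1.05

ΔQ_x = 1097 − 674 = 423; ΔP_y = 30.8 − 48.9 = -18.1.
Midpoints: P̄_y = 39.85, Q̄_x = 885.5.
ε_xy = (ΔQ_x/ΔP_y)(P̄_y/Q̄_x) = (423/-18.1)(39.85/885.5).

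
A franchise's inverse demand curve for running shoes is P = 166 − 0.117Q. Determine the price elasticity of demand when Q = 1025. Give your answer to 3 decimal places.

At Q = 1025, P = 166 − 0.117(1025) = 46.07.
dP/dQ = −0.117, so dQ/dP = 1/(−0.117) = -8.547.
ε = (dQ/dP)(P/Q) = (-8.547)(46.07/1025).

-0.384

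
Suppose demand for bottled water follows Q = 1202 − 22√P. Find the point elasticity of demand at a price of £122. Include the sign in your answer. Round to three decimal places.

At P = 122, Q = 959.002.
dQ/dP = −22/(2√P) = -0.996.
ε = (dQ/dP)(P/Q) = (-0.996)(122/959.002).

-0.127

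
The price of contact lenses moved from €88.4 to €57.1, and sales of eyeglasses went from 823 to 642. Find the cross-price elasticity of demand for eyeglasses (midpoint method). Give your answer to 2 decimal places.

0.57

ΔQ_x = 642 − 823 = -181; ΔP_y = 57.1 − 88.4 = -31.3.
Midpoints: P̄_y = 72.75, Q̄_x = 732.5.
ε_xy = (ΔQ_x/ΔP_y)(P̄_y/Q̄_x) = (-181/-31.3)(72.75/732.5).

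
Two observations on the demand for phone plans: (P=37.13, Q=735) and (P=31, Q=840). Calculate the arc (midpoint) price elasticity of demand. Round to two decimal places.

ΔQ = 840 − 735 = 105; ΔP = 31 − 37.13 = -6.13.
Midpoints: P̄ = 34.06, Q̄ = 787.5.
ε = (ΔQ/ΔP)(P̄/Q̄) = (105/-6.13)(34.06/787.5).

-0.74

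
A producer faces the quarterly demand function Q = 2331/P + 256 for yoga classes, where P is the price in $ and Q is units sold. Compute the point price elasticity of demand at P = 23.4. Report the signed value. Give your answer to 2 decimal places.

-0.28

At P = 23.4, Q = 355.615.
dQ/dP = −2331/P² = -4.257.
ε = (dQ/dP)(P/Q) = (-4.257)(23.4/355.615).
|ε| < 1, so demand is inelastic at this price.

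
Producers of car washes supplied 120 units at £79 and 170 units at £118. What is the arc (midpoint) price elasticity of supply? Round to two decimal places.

0.87

ΔQ = 170 − 120 = 50; ΔP = 118 − 79 = 39.
Midpoints: P̄ = 98.50, Q̄ = 145.0.
ε_s = (ΔQ/ΔP)(P̄/Q̄) = (50/39)(98.50/145.0).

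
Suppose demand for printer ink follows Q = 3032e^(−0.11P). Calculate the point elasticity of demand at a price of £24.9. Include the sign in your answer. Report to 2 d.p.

At P = 24.9, Q = 195.973.
dQ/dP = −0.11·3032e^(−0.11P) = −0.11Q = -21.557.
ε = (dQ/dP)(P/Q) = (-21.557)(24.9/195.973).
|ε| > 1, so demand is elastic at this price.

-2.74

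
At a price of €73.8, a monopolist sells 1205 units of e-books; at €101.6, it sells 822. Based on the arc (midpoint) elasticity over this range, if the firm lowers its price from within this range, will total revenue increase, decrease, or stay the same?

Arc ε = (-383/27.8)(87.70/1013.5) ≈ -1.192.
|ε| = 1.19 > 1, so demand is elastic. A price cut therefore raises total revenue.

increase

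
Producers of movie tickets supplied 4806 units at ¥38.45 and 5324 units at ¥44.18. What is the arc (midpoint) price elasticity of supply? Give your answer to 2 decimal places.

0.74

ΔQ = 5324 − 4806 = 518; ΔP = 44.18 − 38.45 = 5.73.
Midpoints: P̄ = 41.31, Q̄ = 5065.0.
ε_s = (ΔQ/ΔP)(P̄/Q̄) = (518/5.73)(41.31/5065.0).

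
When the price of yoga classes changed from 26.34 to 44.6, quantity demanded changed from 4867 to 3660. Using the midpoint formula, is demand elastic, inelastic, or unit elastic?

Arc ε ≈ -0.550.
|ε| = 0.55 < 1.

inelastic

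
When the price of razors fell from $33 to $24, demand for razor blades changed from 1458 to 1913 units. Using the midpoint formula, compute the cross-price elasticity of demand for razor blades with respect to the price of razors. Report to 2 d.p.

-0.85

ΔQ_x = 1913 − 1458 = 455; ΔP_y = 24 − 33 = -9.
Midpoints: P̄_y = 28.50, Q̄_x = 1685.5.
ε_xy = (ΔQ_x/ΔP_y)(P̄_y/Q̄_x) = (455/-9)(28.50/1685.5).
ε_xy < 0, so the goods are complements.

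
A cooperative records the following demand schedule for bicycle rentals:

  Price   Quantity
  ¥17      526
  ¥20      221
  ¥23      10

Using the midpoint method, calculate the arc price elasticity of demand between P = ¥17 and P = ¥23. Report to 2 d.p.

-6.42

At P = 17, Q = 526; at P = 23, Q = 10.
ΔQ = -516, ΔP = 6. Midpoints: P̄ = 20.00, Q̄ = 268.0.
ε = (ΔQ/ΔP)(P̄/Q̄) = (-516/6)(20.00/268.0).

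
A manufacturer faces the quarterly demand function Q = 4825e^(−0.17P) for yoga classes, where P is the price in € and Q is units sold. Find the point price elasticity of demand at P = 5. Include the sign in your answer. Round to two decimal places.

At P = 5, Q = 2062.277.
dQ/dP = −0.17·4825e^(−0.17P) = −0.17Q = -350.587.
ε = (dQ/dP)(P/Q) = (-350.587)(5/2062.277).

-0.85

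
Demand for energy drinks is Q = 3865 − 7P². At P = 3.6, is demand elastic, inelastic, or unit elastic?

inelastic

Q = 3774.280, dQ/dP = -50.400.
ε = (dQ/dP)(P/Q) ≈ -0.048.
|ε| = 0.05 < 1.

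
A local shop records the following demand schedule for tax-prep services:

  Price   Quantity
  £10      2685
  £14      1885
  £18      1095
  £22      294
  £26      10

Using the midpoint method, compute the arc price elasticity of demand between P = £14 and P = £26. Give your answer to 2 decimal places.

At P = 14, Q = 1885; at P = 26, Q = 10.
ΔQ = -1875, ΔP = 12. Midpoints: P̄ = 20.00, Q̄ = 947.5.
ε = (ΔQ/ΔP)(P̄/Q̄) = (-1875/12)(20.00/947.5).

-3.30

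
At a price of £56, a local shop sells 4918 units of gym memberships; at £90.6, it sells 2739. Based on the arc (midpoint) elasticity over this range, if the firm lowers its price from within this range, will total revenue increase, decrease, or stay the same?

increase

Arc ε = (-2179/34.6)(73.30/3828.5) ≈ -1.206.
|ε| = 1.21 > 1, so demand is elastic. A price cut therefore raises total revenue.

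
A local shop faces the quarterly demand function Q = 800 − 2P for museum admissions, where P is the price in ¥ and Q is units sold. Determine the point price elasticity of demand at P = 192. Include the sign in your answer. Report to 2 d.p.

At P = 192, Q = 416.
dQ/dP = −2.
ε = (dQ/dP)(P/Q) = (-2)(192/416).
|ε| < 1, so demand is inelastic at this price.

-0.92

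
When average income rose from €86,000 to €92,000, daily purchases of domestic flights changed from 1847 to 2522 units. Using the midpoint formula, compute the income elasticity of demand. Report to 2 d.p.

ΔQ = 675, ΔI = 6000. Midpoints: Ī = 89,000, Q̄ = 2184.5.
ε_I = (ΔQ/ΔI)(Ī/Q̄) = (675/6000)(89000/2184.5).

4.58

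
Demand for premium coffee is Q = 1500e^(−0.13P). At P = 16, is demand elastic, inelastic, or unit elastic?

elastic

Q = 187.395, dQ/dP = -24.361.
ε = (dQ/dP)(P/Q) ≈ -2.080.
|ε| = 2.08 > 1.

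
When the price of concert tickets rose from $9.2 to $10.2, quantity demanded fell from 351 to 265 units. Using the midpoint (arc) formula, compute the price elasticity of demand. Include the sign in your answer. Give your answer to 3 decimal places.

ΔQ = 265 − 351 = -86; ΔP = 10.2 − 9.2 = 1.
Midpoints: P̄ = 9.70, Q̄ = 308.0.
ε = (ΔQ/ΔP)(P̄/Q̄) = (-86/1)(9.70/308.0).

-2.708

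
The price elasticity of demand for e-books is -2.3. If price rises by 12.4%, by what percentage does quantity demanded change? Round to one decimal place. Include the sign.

%ΔQ ≈ ε × %ΔP = (-2.3)(12.4%) = -28.52%.

-28.5%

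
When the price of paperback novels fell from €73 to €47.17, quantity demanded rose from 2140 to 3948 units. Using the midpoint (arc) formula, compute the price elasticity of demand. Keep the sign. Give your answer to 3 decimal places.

-1.382

ΔQ = 3948 − 2140 = 1808; ΔP = 47.17 − 73 = -25.83.
Midpoints: P̄ = 60.09, Q̄ = 3044.0.
ε = (ΔQ/ΔP)(P̄/Q̄) = (1808/-25.83)(60.09/3044.0).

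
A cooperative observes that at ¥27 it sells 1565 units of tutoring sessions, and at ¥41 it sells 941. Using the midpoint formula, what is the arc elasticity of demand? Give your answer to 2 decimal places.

-1.21

ΔQ = 941 − 1565 = -624; ΔP = 41 − 27 = 14.
Midpoints: P̄ = 34.00, Q̄ = 1253.0.
ε = (ΔQ/ΔP)(P̄/Q̄) = (-624/14)(34.00/1253.0).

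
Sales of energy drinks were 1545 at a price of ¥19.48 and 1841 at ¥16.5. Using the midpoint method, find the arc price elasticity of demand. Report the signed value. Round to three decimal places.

ΔQ = 1841 − 1545 = 296; ΔP = 16.5 − 19.48 = -2.98.
Midpoints: P̄ = 17.99, Q̄ = 1693.0.
ε = (ΔQ/ΔP)(P̄/Q̄) = (296/-2.98)(17.99/1693.0).

-1.055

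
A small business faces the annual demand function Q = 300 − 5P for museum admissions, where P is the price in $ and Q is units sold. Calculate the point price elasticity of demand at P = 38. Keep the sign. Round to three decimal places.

-1.727

At P = 38, Q = 110.
dQ/dP = −5.
ε = (dQ/dP)(P/Q) = (-5)(38/110).
|ε| > 1, so demand is elastic at this price.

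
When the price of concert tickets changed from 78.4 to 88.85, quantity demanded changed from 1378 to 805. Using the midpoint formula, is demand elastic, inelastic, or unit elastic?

Arc ε ≈ -4.201.
|ε| = 4.20 > 1.

elastic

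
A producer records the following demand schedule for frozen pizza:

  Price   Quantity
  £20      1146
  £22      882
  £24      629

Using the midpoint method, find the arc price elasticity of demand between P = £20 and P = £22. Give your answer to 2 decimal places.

At P = 20, Q = 1146; at P = 22, Q = 882.
ΔQ = -264, ΔP = 2. Midpoints: P̄ = 21.00, Q̄ = 1014.0.
ε = (ΔQ/ΔP)(P̄/Q̄) = (-264/2)(21.00/1014.0).

-2.73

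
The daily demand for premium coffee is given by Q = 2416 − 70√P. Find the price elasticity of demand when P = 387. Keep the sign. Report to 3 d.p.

-0.663

At P = 387, Q = 1038.938.
dQ/dP = −70/(2√P) = -1.779.
ε = (dQ/dP)(P/Q) = (-1.779)(387/1038.938).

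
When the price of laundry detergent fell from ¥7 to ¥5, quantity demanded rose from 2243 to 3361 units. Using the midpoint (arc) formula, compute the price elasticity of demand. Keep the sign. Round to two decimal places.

ΔQ = 3361 − 2243 = 1118; ΔP = 5 − 7 = -2.
Midpoints: P̄ = 6.00, Q̄ = 2802.0.
ε = (ΔQ/ΔP)(P̄/Q̄) = (1118/-2)(6.00/2802.0).

-1.20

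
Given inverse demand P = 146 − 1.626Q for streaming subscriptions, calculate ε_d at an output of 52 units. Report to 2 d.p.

At Q = 52, P = 146 − 1.626(52) = 61.45.
dP/dQ = −1.626, so dQ/dP = 1/(−1.626) = -0.615.
ε = (dQ/dP)(P/Q) = (-0.615)(61.45/52).

-0.73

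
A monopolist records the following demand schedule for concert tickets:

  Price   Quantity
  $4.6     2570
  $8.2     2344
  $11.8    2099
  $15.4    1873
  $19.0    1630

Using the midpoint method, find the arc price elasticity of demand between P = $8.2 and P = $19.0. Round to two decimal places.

-0.45

At P = 8.2, Q = 2344; at P = 19.0, Q = 1630.
ΔQ = -714, ΔP = 10.8. Midpoints: P̄ = 13.60, Q̄ = 1987.0.
ε = (ΔQ/ΔP)(P̄/Q̄) = (-714/10.8)(13.60/1987.0).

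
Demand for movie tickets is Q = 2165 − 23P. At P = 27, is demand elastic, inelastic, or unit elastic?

inelastic

Q = 1544, dQ/dP = -23.
ε = (dQ/dP)(P/Q) ≈ -0.402.
|ε| = 0.40 < 1.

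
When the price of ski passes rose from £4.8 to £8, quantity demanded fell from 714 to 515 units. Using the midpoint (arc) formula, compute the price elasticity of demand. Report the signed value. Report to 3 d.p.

-0.648

ΔQ = 515 − 714 = -199; ΔP = 8 − 4.8 = 3.2.
Midpoints: P̄ = 6.40, Q̄ = 614.5.
ε = (ΔQ/ΔP)(P̄/Q̄) = (-199/3.2)(6.40/614.5).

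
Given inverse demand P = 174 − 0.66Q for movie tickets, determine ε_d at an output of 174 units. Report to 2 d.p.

-0.52

At Q = 174, P = 174 − 0.66(174) = 59.16.
dP/dQ = −0.66, so dQ/dP = 1/(−0.66) = -1.515.
ε = (dQ/dP)(P/Q) = (-1.515)(59.16/174).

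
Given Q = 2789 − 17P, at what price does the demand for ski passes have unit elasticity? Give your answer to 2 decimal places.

For linear demand Q = a − bP, ε = −bP/(a − bP). |ε| = 1 when bP = a − bP, i.e. P = a/(2b).
P = 2789/(2·17) = 2789/34 = 82.0294.

82.03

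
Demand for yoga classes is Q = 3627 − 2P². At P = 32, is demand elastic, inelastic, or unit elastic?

elastic

Q = 1579, dQ/dP = -128.
ε = (dQ/dP)(P/Q) ≈ -2.594.
|ε| = 2.59 > 1.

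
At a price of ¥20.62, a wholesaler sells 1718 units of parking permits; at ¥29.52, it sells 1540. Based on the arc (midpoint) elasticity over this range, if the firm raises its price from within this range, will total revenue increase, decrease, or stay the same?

Arc ε = (-178/8.9)(25.07/1629.0) ≈ -0.308.
|ε| = 0.31 < 1, so demand is inelastic. A price rise therefore raises total revenue.

increase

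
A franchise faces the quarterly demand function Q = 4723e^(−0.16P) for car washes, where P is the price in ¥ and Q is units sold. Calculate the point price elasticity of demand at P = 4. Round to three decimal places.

At P = 4, Q = 2490.402.
dQ/dP = −0.16·4723e^(−0.16P) = −0.16Q = -398.464.
ε = (dQ/dP)(P/Q) = (-398.464)(4/2490.402).

-0.640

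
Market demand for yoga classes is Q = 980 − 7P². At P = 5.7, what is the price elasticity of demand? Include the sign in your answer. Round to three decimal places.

-0.604

At P = 5.7, Q = 752.570.
dQ/dP = −14P = -79.800.
ε = (dQ/dP)(P/Q) = (-79.800)(5.7/752.570).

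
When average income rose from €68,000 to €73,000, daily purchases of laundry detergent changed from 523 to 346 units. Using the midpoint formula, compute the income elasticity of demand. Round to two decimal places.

-5.74

ΔQ = -177, ΔI = 5000. Midpoints: Ī = 70,500, Q̄ = 434.5.
ε_I = (ΔQ/ΔI)(Ī/Q̄) = (-177/5000)(70500/434.5).
ε_I < 0, so the good is inferior.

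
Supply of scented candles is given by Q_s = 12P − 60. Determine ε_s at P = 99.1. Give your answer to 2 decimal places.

1.05

At P = 99.1, Q_s = 1129.20.
dQ_s/dP = 12.
ε_s = (dQ_s/dP)(P/Q_s) = (12)(99.1/1129.20).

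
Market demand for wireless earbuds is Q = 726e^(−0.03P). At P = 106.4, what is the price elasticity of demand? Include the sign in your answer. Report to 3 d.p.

-3.192

At P = 106.4, Q = 29.831.
dQ/dP = −0.03·726e^(−0.03P) = −0.03Q = -0.895.
ε = (dQ/dP)(P/Q) = (-0.895)(106.4/29.831).
|ε| > 1, so demand is elastic at this price.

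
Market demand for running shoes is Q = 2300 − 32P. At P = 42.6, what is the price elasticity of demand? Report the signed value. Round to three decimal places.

At P = 42.6, Q = 936.800.
dQ/dP = −32.
ε = (dQ/dP)(P/Q) = (-32)(42.6/936.800).
|ε| > 1, so demand is elastic at this price.

-1.455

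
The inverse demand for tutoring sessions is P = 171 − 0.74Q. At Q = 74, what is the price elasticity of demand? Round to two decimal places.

-2.12

At Q = 74, P = 171 − 0.74(74) = 116.24.
dP/dQ = −0.74, so dQ/dP = 1/(−0.74) = -1.351.
ε = (dQ/dP)(P/Q) = (-1.351)(116.24/74).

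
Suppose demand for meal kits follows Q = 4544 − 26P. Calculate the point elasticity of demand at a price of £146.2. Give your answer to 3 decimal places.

At P = 146.2, Q = 742.800.
dQ/dP = −26.
ε = (dQ/dP)(P/Q) = (-26)(146.2/742.800).

-5.117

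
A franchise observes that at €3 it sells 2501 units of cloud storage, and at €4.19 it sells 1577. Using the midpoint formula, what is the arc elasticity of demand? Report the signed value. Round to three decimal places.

ΔQ = 1577 − 2501 = -924; ΔP = 4.19 − 3 = 1.19.
Midpoints: P̄ = 3.60, Q̄ = 2039.0.
ε = (ΔQ/ΔP)(P̄/Q̄) = (-924/1.19)(3.60/2039.0).

-1.369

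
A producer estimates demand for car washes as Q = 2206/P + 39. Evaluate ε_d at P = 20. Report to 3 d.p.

At P = 20, Q = 149.300.
dQ/dP = −2206/P² = -5.515.
ε = (dQ/dP)(P/Q) = (-5.515)(20/149.300).
|ε| < 1, so demand is inelastic at this price.

-0.739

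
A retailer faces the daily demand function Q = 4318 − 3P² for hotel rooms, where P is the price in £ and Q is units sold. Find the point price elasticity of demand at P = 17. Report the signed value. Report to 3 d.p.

At P = 17, Q = 3451.
dQ/dP = −6P = -102.
ε = (dQ/dP)(P/Q) = (-102)(17/3451).
|ε| < 1, so demand is inelastic at this price.

-0.502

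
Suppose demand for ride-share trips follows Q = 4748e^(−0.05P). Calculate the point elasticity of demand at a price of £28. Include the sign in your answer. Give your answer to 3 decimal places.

-1.400

At P = 28, Q = 1170.842.
dQ/dP = −0.05·4748e^(−0.05P) = −0.05Q = -58.542.
ε = (dQ/dP)(P/Q) = (-58.542)(28/1170.842).
|ε| > 1, so demand is elastic at this price.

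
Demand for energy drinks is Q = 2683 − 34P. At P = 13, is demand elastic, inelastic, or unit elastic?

inelastic

Q = 2241, dQ/dP = -34.
ε = (dQ/dP)(P/Q) ≈ -0.197.
|ε| = 0.20 < 1.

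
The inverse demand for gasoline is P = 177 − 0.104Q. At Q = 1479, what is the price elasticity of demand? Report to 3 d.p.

At Q = 1479, P = 177 − 0.104(1479) = 23.18.
dP/dQ = −0.104, so dQ/dP = 1/(−0.104) = -9.615.
ε = (dQ/dP)(P/Q) = (-9.615)(23.18/1479).

-0.151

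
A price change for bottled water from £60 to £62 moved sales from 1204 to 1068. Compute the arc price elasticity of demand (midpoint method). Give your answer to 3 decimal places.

-3.651

ΔQ = 1068 − 1204 = -136; ΔP = 62 − 60 = 2.
Midpoints: P̄ = 61.00, Q̄ = 1136.0.
ε = (ΔQ/ΔP)(P̄/Q̄) = (-136/2)(61.00/1136.0).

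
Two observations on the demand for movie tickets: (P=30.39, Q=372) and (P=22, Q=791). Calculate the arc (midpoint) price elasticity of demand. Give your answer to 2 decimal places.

ΔQ = 791 − 372 = 419; ΔP = 22 − 30.39 = -8.39.
Midpoints: P̄ = 26.20, Q̄ = 581.5.
ε = (ΔQ/ΔP)(P̄/Q̄) = (419/-8.39)(26.20/581.5).

-2.25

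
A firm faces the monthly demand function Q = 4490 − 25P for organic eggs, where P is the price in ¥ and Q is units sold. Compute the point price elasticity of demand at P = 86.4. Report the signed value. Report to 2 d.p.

-0.93

At P = 86.4, Q = 2330.
dQ/dP = −25.
ε = (dQ/dP)(P/Q) = (-25)(86.4/2330).
|ε| < 1, so demand is inelastic at this price.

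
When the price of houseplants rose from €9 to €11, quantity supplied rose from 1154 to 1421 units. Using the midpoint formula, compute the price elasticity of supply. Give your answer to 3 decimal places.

ΔQ = 1421 − 1154 = 267; ΔP = 11 − 9 = 2.
Midpoints: P̄ = 10.00, Q̄ = 1287.5.
ε_s = (ΔQ/ΔP)(P̄/Q̄) = (267/2)(10.00/1287.5).

1.037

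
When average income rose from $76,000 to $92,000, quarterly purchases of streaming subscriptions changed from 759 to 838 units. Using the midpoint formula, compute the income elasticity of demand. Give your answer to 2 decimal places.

ΔQ = 79, ΔI = 16000. Midpoints: Ī = 84,000, Q̄ = 798.5.
ε_I = (ΔQ/ΔI)(Ī/Q̄) = (79/16000)(84000/798.5).
ε_I > 0, so the good is normal.

0.52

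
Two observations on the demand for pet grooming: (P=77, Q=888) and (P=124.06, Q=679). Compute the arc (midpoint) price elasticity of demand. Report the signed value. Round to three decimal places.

-0.570

ΔQ = 679 − 888 = -209; ΔP = 124.06 − 77 = 47.06.
Midpoints: P̄ = 100.53, Q̄ = 783.5.
ε = (ΔQ/ΔP)(P̄/Q̄) = (-209/47.06)(100.53/783.5).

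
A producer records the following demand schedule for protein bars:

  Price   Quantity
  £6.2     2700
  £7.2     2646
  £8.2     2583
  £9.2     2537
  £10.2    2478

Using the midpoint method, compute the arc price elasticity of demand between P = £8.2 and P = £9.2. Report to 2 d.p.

At P = 8.2, Q = 2583; at P = 9.2, Q = 2537.
ΔQ = -46, ΔP = 1.0. Midpoints: P̄ = 8.70, Q̄ = 2560.0.
ε = (ΔQ/ΔP)(P̄/Q̄) = (-46/1.0)(8.70/2560.0).

-0.16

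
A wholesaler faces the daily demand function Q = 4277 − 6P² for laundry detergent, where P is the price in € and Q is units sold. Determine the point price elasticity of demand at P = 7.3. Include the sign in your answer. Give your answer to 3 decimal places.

-0.162

At P = 7.3, Q = 3957.260.
dQ/dP = −12P = -87.600.
ε = (dQ/dP)(P/Q) = (-87.600)(7.3/3957.260).
|ε| < 1, so demand is inelastic at this price.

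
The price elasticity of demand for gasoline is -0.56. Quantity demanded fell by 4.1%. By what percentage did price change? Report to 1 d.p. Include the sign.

7.3%

%ΔP ≈ %ΔQ / ε = (-4.1%)/(-0.56) = 7.32%.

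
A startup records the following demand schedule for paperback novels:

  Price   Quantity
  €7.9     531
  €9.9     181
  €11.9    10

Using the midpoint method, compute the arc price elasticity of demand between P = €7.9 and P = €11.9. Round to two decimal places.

-4.77

At P = 7.9, Q = 531; at P = 11.9, Q = 10.
ΔQ = -521, ΔP = 4.0. Midpoints: P̄ = 9.90, Q̄ = 270.5.
ε = (ΔQ/ΔP)(P̄/Q̄) = (-521/4.0)(9.90/270.5).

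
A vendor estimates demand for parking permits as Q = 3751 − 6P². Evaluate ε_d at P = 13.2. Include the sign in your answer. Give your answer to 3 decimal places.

At P = 13.2, Q = 2705.560.
dQ/dP = −12P = -158.400.
ε = (dQ/dP)(P/Q) = (-158.400)(13.2/2705.560).
|ε| < 1, so demand is inelastic at this price.

-0.773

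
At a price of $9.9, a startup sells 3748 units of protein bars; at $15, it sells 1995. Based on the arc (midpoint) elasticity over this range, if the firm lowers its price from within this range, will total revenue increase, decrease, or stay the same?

increase

Arc ε = (-1753/5.1)(12.45/2871.5) ≈ -1.490.
|ε| = 1.49 > 1, so demand is elastic. A price cut therefore raises total revenue.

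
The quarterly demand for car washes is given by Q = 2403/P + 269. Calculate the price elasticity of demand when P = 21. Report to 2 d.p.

-0.30

At P = 21, Q = 383.429.
dQ/dP = −2403/P² = -5.449.
ε = (dQ/dP)(P/Q) = (-5.449)(21/383.429).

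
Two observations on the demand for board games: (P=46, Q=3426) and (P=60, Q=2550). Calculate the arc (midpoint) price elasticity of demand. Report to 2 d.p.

-1.11

ΔQ = 2550 − 3426 = -876; ΔP = 60 − 46 = 14.
Midpoints: P̄ = 53.00, Q̄ = 2988.0.
ε = (ΔQ/ΔP)(P̄/Q̄) = (-876/14)(53.00/2988.0).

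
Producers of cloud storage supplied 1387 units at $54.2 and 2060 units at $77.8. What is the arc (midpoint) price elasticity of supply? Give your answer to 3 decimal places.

1.092

ΔQ = 2060 − 1387 = 673; ΔP = 77.8 − 54.2 = 23.6.
Midpoints: P̄ = 66.00, Q̄ = 1723.5.
ε_s = (ΔQ/ΔP)(P̄/Q̄) = (673/23.6)(66.00/1723.5).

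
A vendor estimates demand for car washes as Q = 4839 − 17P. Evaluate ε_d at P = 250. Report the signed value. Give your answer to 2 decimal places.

-7.22

At P = 250, Q = 589.
dQ/dP = −17.
ε = (dQ/dP)(P/Q) = (-17)(250/589).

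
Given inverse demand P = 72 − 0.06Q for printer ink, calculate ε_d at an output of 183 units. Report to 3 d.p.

-5.557

At Q = 183, P = 72 − 0.06(183) = 61.02.
dP/dQ = −0.06, so dQ/dP = 1/(−0.06) = -16.667.
ε = (dQ/dP)(P/Q) = (-16.667)(61.02/183).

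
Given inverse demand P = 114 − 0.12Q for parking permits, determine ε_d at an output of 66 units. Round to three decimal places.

At Q = 66, P = 114 − 0.12(66) = 106.08.
dP/dQ = −0.12, so dQ/dP = 1/(−0.12) = -8.333.
ε = (dQ/dP)(P/Q) = (-8.333)(106.08/66).

-13.394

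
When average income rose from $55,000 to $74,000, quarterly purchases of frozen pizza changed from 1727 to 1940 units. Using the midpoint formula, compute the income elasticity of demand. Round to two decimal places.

0.39

ΔQ = 213, ΔI = 19000. Midpoints: Ī = 64,500, Q̄ = 1833.5.
ε_I = (ΔQ/ΔI)(Ī/Q̄) = (213/19000)(64500/1833.5).
ε_I > 0, so the good is normal.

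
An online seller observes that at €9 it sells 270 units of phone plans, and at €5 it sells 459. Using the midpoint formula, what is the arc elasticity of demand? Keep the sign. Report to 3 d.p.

-0.907

ΔQ = 459 − 270 = 189; ΔP = 5 − 9 = -4.
Midpoints: P̄ = 7.00, Q̄ = 364.5.
ε = (ΔQ/ΔP)(P̄/Q̄) = (189/-4)(7.00/364.5).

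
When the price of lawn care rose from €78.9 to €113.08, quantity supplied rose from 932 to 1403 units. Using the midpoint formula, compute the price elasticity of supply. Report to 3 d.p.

1.133

ΔQ = 1403 − 932 = 471; ΔP = 113.08 − 78.9 = 34.18.
Midpoints: P̄ = 95.99, Q̄ = 1167.5.
ε_s = (ΔQ/ΔP)(P̄/Q̄) = (471/34.18)(95.99/1167.5).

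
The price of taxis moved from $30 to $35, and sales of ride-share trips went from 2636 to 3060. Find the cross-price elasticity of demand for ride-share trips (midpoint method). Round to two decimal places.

0.97

ΔQ_x = 3060 − 2636 = 424; ΔP_y = 35 − 30 = 5.
Midpoints: P̄_y = 32.50, Q̄_x = 2848.0.
ε_xy = (ΔQ_x/ΔP_y)(P̄_y/Q̄_x) = (424/5)(32.50/2848.0).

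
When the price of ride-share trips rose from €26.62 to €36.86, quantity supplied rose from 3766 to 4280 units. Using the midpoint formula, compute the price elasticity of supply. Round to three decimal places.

ΔQ = 4280 − 3766 = 514; ΔP = 36.86 − 26.62 = 10.24.
Midpoints: P̄ = 31.74, Q̄ = 4023.0.
ε_s = (ΔQ/ΔP)(P̄/Q̄) = (514/10.24)(31.74/4023.0).

0.396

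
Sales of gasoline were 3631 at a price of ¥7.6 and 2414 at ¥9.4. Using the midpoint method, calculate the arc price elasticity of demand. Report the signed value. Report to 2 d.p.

-1.90

ΔQ = 2414 − 3631 = -1217; ΔP = 9.4 − 7.6 = 1.8.
Midpoints: P̄ = 8.50, Q̄ = 3022.5.
ε = (ΔQ/ΔP)(P̄/Q̄) = (-1217/1.8)(8.50/3022.5).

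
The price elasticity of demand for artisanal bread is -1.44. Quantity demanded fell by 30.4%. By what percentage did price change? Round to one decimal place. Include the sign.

21.1%

%ΔP ≈ %ΔQ / ε = (-30.4%)/(-1.44) = 21.11%.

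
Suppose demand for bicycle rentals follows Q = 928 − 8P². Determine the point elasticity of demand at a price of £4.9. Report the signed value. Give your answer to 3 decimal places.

At P = 4.9, Q = 735.920.
dQ/dP = −16P = -78.400.
ε = (dQ/dP)(P/Q) = (-78.400)(4.9/735.920).
|ε| < 1, so demand is inelastic at this price.

-0.522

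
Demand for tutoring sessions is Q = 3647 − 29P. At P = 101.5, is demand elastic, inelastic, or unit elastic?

Q = 703.500, dQ/dP = -29.
ε = (dQ/dP)(P/Q) ≈ -4.184.
|ε| = 4.18 > 1.

elastic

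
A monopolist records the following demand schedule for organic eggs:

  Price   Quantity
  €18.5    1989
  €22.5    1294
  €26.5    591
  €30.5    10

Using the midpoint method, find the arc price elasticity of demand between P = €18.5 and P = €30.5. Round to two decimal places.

At P = 18.5, Q = 1989; at P = 30.5, Q = 10.
ΔQ = -1979, ΔP = 12.0. Midpoints: P̄ = 24.50, Q̄ = 999.5.
ε = (ΔQ/ΔP)(P̄/Q̄) = (-1979/12.0)(24.50/999.5).

-4.04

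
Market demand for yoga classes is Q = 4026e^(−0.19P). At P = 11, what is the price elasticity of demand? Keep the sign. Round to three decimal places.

At P = 11, Q = 497.964.
dQ/dP = −0.19·4026e^(−0.19P) = −0.19Q = -94.613.
ε = (dQ/dP)(P/Q) = (-94.613)(11/497.964).

-2.090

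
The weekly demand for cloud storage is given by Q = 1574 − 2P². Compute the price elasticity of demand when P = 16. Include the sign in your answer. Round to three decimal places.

-0.964

At P = 16, Q = 1062.
dQ/dP = −4P = -64.
ε = (dQ/dP)(P/Q) = (-64)(16/1062).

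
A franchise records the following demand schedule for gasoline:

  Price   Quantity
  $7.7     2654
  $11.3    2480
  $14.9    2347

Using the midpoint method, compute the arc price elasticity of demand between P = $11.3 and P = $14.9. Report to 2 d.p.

-0.20

At P = 11.3, Q = 2480; at P = 14.9, Q = 2347.
ΔQ = -133, ΔP = 3.6. Midpoints: P̄ = 13.10, Q̄ = 2413.5.
ε = (ΔQ/ΔP)(P̄/Q̄) = (-133/3.6)(13.10/2413.5).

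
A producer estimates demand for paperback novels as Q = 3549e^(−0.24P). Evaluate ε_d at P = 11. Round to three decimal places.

-2.640

At P = 11, Q = 253.261.
dQ/dP = −0.24·3549e^(−0.24P) = −0.24Q = -60.783.
ε = (dQ/dP)(P/Q) = (-60.783)(11/253.261).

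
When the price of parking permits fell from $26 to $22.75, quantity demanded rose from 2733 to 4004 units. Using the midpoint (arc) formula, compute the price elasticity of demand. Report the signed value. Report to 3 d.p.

-2.830

ΔQ = 4004 − 2733 = 1271; ΔP = 22.75 − 26 = -3.25.
Midpoints: P̄ = 24.38, Q̄ = 3368.5.
ε = (ΔQ/ΔP)(P̄/Q̄) = (1271/-3.25)(24.38/3368.5).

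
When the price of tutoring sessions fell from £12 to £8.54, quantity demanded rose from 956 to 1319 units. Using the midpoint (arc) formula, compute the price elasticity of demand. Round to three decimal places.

ΔQ = 1319 − 956 = 363; ΔP = 8.54 − 12 = -3.46.
Midpoints: P̄ = 10.27, Q̄ = 1137.5.
ε = (ΔQ/ΔP)(P̄/Q̄) = (363/-3.46)(10.27/1137.5).

-0.947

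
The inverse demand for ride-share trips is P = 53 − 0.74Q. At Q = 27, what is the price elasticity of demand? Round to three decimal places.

-1.653

At Q = 27, P = 53 − 0.74(27) = 33.02.
dP/dQ = −0.74, so dQ/dP = 1/(−0.74) = -1.351.
ε = (dQ/dP)(P/Q) = (-1.351)(33.02/27).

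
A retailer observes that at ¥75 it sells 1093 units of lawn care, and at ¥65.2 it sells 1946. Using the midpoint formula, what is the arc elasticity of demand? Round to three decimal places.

ΔQ = 1946 − 1093 = 853; ΔP = 65.2 − 75 = -9.8.
Midpoints: P̄ = 70.10, Q̄ = 1519.5.
ε = (ΔQ/ΔP)(P̄/Q̄) = (853/-9.8)(70.10/1519.5).

-4.016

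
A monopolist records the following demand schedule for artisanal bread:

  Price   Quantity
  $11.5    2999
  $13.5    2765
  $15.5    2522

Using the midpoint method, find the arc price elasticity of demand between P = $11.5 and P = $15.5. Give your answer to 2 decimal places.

At P = 11.5, Q = 2999; at P = 15.5, Q = 2522.
ΔQ = -477, ΔP = 4.0. Midpoints: P̄ = 13.50, Q̄ = 2760.5.
ε = (ΔQ/ΔP)(P̄/Q̄) = (-477/4.0)(13.50/2760.5).

-0.58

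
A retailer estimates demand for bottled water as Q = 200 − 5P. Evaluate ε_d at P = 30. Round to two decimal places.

-3.00

At P = 30, Q = 50.
dQ/dP = −5.
ε = (dQ/dP)(P/Q) = (-5)(30/50).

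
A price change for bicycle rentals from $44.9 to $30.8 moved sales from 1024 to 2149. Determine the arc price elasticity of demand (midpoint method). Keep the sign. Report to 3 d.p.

ΔQ = 2149 − 1024 = 1125; ΔP = 30.8 − 44.9 = -14.1.
Midpoints: P̄ = 37.85, Q̄ = 1586.5.
ε = (ΔQ/ΔP)(P̄/Q̄) = (1125/-14.1)(37.85/1586.5).

-1.904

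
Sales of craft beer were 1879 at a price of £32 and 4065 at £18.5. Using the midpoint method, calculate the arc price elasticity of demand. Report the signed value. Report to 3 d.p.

-1.376

ΔQ = 4065 − 1879 = 2186; ΔP = 18.5 − 32 = -13.5.
Midpoints: P̄ = 25.25, Q̄ = 2972.0.
ε = (ΔQ/ΔP)(P̄/Q̄) = (2186/-13.5)(25.25/2972.0).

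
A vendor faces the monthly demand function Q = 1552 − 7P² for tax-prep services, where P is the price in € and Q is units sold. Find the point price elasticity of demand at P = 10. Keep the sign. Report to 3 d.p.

-1.643

At P = 10, Q = 852.
dQ/dP = −14P = -140.
ε = (dQ/dP)(P/Q) = (-140)(10/852).
|ε| > 1, so demand is elastic at this price.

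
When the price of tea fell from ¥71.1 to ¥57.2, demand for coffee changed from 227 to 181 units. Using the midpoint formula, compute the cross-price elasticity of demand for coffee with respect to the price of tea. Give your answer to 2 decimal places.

ΔQ_x = 181 − 227 = -46; ΔP_y = 57.2 − 71.1 = -13.9.
Midpoints: P̄_y = 64.15, Q̄_x = 204.0.
ε_xy = (ΔQ_x/ΔP_y)(P̄_y/Q̄_x) = (-46/-13.9)(64.15/204.0).

1.04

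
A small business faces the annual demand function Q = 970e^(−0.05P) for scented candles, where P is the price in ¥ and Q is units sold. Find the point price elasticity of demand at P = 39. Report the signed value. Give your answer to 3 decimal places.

At P = 39, Q = 138.006.
dQ/dP = −0.05·970e^(−0.05P) = −0.05Q = -6.900.
ε = (dQ/dP)(P/Q) = (-6.900)(39/138.006).

-1.950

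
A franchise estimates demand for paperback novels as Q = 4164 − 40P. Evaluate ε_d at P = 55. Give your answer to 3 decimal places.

At P = 55, Q = 1964.
dQ/dP = −40.
ε = (dQ/dP)(P/Q) = (-40)(55/1964).

-1.120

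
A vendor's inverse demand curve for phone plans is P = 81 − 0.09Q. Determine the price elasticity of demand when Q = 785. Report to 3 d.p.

At Q = 785, P = 81 − 0.09(785) = 10.35.
dP/dQ = −0.09, so dQ/dP = 1/(−0.09) = -11.111.
ε = (dQ/dP)(P/Q) = (-11.111)(10.35/785).

-0.146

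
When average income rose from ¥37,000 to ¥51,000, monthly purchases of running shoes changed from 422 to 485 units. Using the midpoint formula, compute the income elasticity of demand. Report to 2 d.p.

0.44

ΔQ = 63, ΔI = 14000. Midpoints: Ī = 44,000, Q̄ = 453.5.
ε_I = (ΔQ/ΔI)(Ī/Q̄) = (63/14000)(44000/453.5).
ε_I > 0, so the good is normal.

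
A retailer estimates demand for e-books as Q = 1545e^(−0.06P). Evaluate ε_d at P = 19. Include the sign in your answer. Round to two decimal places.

-1.14

At P = 19, Q = 494.120.
dQ/dP = −0.06·1545e^(−0.06P) = −0.06Q = -29.647.
ε = (dQ/dP)(P/Q) = (-29.647)(19/494.120).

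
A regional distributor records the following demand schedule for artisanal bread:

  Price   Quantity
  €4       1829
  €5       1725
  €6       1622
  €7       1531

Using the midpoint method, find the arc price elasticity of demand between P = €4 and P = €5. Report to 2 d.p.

At P = 4, Q = 1829; at P = 5, Q = 1725.
ΔQ = -104, ΔP = 1. Midpoints: P̄ = 4.50, Q̄ = 1777.0.
ε = (ΔQ/ΔP)(P̄/Q̄) = (-104/1)(4.50/1777.0).

-0.26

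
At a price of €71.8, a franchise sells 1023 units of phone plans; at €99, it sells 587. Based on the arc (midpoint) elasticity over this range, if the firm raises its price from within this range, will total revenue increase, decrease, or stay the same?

Arc ε = (-436/27.2)(85.40/805.0) ≈ -1.701.
|ε| = 1.70 > 1, so demand is elastic. A price rise therefore reduces total revenue.

decrease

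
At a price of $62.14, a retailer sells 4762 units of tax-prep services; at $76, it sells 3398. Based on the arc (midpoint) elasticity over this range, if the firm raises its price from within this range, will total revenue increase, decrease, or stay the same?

Arc ε = (-1364/13.86)(69.07/4080.0) ≈ -1.666.
|ε| = 1.67 > 1, so demand is elastic. A price rise therefore reduces total revenue.

decrease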